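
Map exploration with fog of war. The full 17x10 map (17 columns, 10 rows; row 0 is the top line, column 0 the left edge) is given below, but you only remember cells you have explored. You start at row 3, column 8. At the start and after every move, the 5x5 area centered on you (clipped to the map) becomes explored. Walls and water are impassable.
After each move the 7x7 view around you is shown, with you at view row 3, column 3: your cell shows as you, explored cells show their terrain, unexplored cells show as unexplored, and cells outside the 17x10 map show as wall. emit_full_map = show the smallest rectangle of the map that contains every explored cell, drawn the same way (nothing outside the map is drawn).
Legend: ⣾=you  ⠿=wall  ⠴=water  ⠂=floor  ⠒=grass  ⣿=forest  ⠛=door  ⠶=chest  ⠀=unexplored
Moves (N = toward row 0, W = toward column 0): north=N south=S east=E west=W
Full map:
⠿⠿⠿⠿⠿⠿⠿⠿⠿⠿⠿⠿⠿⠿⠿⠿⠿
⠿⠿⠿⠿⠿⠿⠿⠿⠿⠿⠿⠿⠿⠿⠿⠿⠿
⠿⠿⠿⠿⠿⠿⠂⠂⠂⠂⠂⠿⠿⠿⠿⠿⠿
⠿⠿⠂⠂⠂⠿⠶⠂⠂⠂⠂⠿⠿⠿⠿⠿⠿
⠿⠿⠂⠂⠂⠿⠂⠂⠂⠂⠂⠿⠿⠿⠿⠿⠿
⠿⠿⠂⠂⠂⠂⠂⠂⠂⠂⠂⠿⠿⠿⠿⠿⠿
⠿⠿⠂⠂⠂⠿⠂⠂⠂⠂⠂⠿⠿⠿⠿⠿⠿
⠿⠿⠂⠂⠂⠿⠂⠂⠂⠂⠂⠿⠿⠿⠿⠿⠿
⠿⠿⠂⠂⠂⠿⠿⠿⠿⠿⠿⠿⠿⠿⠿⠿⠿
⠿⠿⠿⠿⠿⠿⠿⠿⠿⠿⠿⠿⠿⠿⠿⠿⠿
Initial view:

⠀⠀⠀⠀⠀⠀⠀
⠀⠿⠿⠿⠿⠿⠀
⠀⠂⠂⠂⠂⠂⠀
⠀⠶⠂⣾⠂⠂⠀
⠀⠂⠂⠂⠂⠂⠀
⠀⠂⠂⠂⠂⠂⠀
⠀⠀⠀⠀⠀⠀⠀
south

⠀⠿⠿⠿⠿⠿⠀
⠀⠂⠂⠂⠂⠂⠀
⠀⠶⠂⠂⠂⠂⠀
⠀⠂⠂⣾⠂⠂⠀
⠀⠂⠂⠂⠂⠂⠀
⠀⠂⠂⠂⠂⠂⠀
⠀⠀⠀⠀⠀⠀⠀

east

⠿⠿⠿⠿⠿⠀⠀
⠂⠂⠂⠂⠂⠿⠀
⠶⠂⠂⠂⠂⠿⠀
⠂⠂⠂⣾⠂⠿⠀
⠂⠂⠂⠂⠂⠿⠀
⠂⠂⠂⠂⠂⠿⠀
⠀⠀⠀⠀⠀⠀⠀

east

⠿⠿⠿⠿⠀⠀⠀
⠂⠂⠂⠂⠿⠿⠀
⠂⠂⠂⠂⠿⠿⠀
⠂⠂⠂⣾⠿⠿⠀
⠂⠂⠂⠂⠿⠿⠀
⠂⠂⠂⠂⠿⠿⠀
⠀⠀⠀⠀⠀⠀⠀

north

⠀⠀⠀⠀⠀⠀⠀
⠿⠿⠿⠿⠿⠿⠀
⠂⠂⠂⠂⠿⠿⠀
⠂⠂⠂⣾⠿⠿⠀
⠂⠂⠂⠂⠿⠿⠀
⠂⠂⠂⠂⠿⠿⠀
⠂⠂⠂⠂⠿⠿⠀

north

⠿⠿⠿⠿⠿⠿⠿
⠀⠿⠿⠿⠿⠿⠀
⠿⠿⠿⠿⠿⠿⠀
⠂⠂⠂⣾⠿⠿⠀
⠂⠂⠂⠂⠿⠿⠀
⠂⠂⠂⠂⠿⠿⠀
⠂⠂⠂⠂⠿⠿⠀

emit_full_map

⠀⠀⠿⠿⠿⠿⠿
⠿⠿⠿⠿⠿⠿⠿
⠂⠂⠂⠂⣾⠿⠿
⠶⠂⠂⠂⠂⠿⠿
⠂⠂⠂⠂⠂⠿⠿
⠂⠂⠂⠂⠂⠿⠿
⠂⠂⠂⠂⠂⠿⠿

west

⠿⠿⠿⠿⠿⠿⠿
⠀⠿⠿⠿⠿⠿⠿
⠿⠿⠿⠿⠿⠿⠿
⠂⠂⠂⣾⠂⠿⠿
⠶⠂⠂⠂⠂⠿⠿
⠂⠂⠂⠂⠂⠿⠿
⠂⠂⠂⠂⠂⠿⠿

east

⠿⠿⠿⠿⠿⠿⠿
⠿⠿⠿⠿⠿⠿⠀
⠿⠿⠿⠿⠿⠿⠀
⠂⠂⠂⣾⠿⠿⠀
⠂⠂⠂⠂⠿⠿⠀
⠂⠂⠂⠂⠿⠿⠀
⠂⠂⠂⠂⠿⠿⠀

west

⠿⠿⠿⠿⠿⠿⠿
⠀⠿⠿⠿⠿⠿⠿
⠿⠿⠿⠿⠿⠿⠿
⠂⠂⠂⣾⠂⠿⠿
⠶⠂⠂⠂⠂⠿⠿
⠂⠂⠂⠂⠂⠿⠿
⠂⠂⠂⠂⠂⠿⠿

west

⠿⠿⠿⠿⠿⠿⠿
⠀⠿⠿⠿⠿⠿⠿
⠀⠿⠿⠿⠿⠿⠿
⠀⠂⠂⣾⠂⠂⠿
⠀⠶⠂⠂⠂⠂⠿
⠀⠂⠂⠂⠂⠂⠿
⠀⠂⠂⠂⠂⠂⠿

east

⠿⠿⠿⠿⠿⠿⠿
⠿⠿⠿⠿⠿⠿⠿
⠿⠿⠿⠿⠿⠿⠿
⠂⠂⠂⣾⠂⠿⠿
⠶⠂⠂⠂⠂⠿⠿
⠂⠂⠂⠂⠂⠿⠿
⠂⠂⠂⠂⠂⠿⠿

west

⠿⠿⠿⠿⠿⠿⠿
⠀⠿⠿⠿⠿⠿⠿
⠀⠿⠿⠿⠿⠿⠿
⠀⠂⠂⣾⠂⠂⠿
⠀⠶⠂⠂⠂⠂⠿
⠀⠂⠂⠂⠂⠂⠿
⠀⠂⠂⠂⠂⠂⠿

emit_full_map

⠿⠿⠿⠿⠿⠿⠿
⠿⠿⠿⠿⠿⠿⠿
⠂⠂⣾⠂⠂⠿⠿
⠶⠂⠂⠂⠂⠿⠿
⠂⠂⠂⠂⠂⠿⠿
⠂⠂⠂⠂⠂⠿⠿
⠂⠂⠂⠂⠂⠿⠿

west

⠿⠿⠿⠿⠿⠿⠿
⠀⠿⠿⠿⠿⠿⠿
⠀⠿⠿⠿⠿⠿⠿
⠀⠿⠂⣾⠂⠂⠂
⠀⠿⠶⠂⠂⠂⠂
⠀⠿⠂⠂⠂⠂⠂
⠀⠀⠂⠂⠂⠂⠂

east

⠿⠿⠿⠿⠿⠿⠿
⠿⠿⠿⠿⠿⠿⠿
⠿⠿⠿⠿⠿⠿⠿
⠿⠂⠂⣾⠂⠂⠿
⠿⠶⠂⠂⠂⠂⠿
⠿⠂⠂⠂⠂⠂⠿
⠀⠂⠂⠂⠂⠂⠿

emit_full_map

⠿⠿⠿⠿⠿⠿⠿⠿
⠿⠿⠿⠿⠿⠿⠿⠿
⠿⠂⠂⣾⠂⠂⠿⠿
⠿⠶⠂⠂⠂⠂⠿⠿
⠿⠂⠂⠂⠂⠂⠿⠿
⠀⠂⠂⠂⠂⠂⠿⠿
⠀⠂⠂⠂⠂⠂⠿⠿


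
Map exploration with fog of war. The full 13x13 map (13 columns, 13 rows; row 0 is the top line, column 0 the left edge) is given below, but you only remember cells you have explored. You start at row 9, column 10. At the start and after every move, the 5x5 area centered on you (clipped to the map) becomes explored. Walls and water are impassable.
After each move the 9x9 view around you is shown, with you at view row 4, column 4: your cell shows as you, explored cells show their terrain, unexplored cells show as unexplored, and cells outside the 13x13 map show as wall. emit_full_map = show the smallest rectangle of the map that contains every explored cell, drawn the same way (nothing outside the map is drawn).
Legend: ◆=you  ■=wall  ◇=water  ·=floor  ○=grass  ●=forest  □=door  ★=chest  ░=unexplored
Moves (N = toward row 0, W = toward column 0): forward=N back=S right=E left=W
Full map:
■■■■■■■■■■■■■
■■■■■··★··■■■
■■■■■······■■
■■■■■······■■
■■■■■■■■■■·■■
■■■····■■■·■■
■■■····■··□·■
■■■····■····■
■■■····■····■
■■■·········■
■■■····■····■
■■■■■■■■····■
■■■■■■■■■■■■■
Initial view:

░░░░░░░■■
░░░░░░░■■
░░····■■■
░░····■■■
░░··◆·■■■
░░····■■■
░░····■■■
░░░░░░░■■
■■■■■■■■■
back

░░░░░░░■■
░░····■■■
░░····■■■
░░····■■■
░░··◆·■■■
░░····■■■
░░■■■■■■■
■■■■■■■■■
■■■■■■■■■

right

░░░░░░■■■
░····■■■■
░····■■■■
░····■■■■
░···◆■■■■
░····■■■■
░■■■■■■■■
■■■■■■■■■
■■■■■■■■■

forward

░░░░░░■■■
░░░░░░■■■
░····■■■■
░····■■■■
░···◆■■■■
░····■■■■
░····■■■■
░■■■■■■■■
■■■■■■■■■

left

░░░░░░░■■
░░░░░░░■■
░░····■■■
░░····■■■
░░··◆·■■■
░░····■■■
░░····■■■
░░■■■■■■■
■■■■■■■■■

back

░░░░░░░■■
░░····■■■
░░····■■■
░░····■■■
░░··◆·■■■
░░····■■■
░░■■■■■■■
■■■■■■■■■
■■■■■■■■■

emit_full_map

····■
····■
····■
··◆·■
····■
■■■■■

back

░░····■■■
░░····■■■
░░····■■■
░░····■■■
░░··◆·■■■
░░■■■■■■■
■■■■■■■■■
■■■■■■■■■
■■■■■■■■■

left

░░░····■■
░░░····■■
░░·····■■
░░■····■■
░░■·◆··■■
░░■■■■■■■
■■■■■■■■■
■■■■■■■■■
■■■■■■■■■

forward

░░░░░░░░■
░░░····■■
░░■····■■
░░·····■■
░░■·◆··■■
░░■····■■
░░■■■■■■■
■■■■■■■■■
■■■■■■■■■

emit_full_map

░····■
■····■
·····■
■·◆··■
■····■
■■■■■■


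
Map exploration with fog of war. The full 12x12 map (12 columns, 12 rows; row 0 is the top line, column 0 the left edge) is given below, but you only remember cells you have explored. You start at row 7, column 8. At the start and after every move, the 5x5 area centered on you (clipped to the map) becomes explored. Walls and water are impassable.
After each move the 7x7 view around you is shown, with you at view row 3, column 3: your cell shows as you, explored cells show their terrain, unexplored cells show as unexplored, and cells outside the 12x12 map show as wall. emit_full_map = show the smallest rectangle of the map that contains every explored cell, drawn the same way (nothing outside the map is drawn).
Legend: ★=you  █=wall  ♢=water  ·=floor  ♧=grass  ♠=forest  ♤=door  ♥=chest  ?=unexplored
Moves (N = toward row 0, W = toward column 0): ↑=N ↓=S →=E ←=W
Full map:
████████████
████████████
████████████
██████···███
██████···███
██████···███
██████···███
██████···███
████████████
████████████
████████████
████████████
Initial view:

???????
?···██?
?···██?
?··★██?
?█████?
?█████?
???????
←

???????
?█···██
?█···██
?█·★·██
?██████
?██████
???????

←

???????
?██···█
?██···█
?██★··█
?██████
?██████
???????

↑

???????
?██···?
?██···█
?██★··█
?██···█
?██████
?██████

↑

???????
?██···?
?██···?
?██★··█
?██···█
?██···█
?██████

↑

???????
?█████?
?██···?
?██★··?
?██···█
?██···█
?██···█

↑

???????
?█████?
?█████?
?██★··?
?██···?
?██···█
?██···█

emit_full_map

█████??
█████??
██★··??
██···??
██···██
██···██
██···██
███████
███████

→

???????
██████?
██████?
██·★·█?
██···█?
██···██
██···██

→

???????
██████?
██████?
█··★██?
█···██?
█···██?
█···██?

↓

██████?
██████?
█···██?
█··★██?
█···██?
█···██?
█···██?

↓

██████?
█···██?
█···██?
█··★██?
█···██?
█···██?
██████?

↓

█···██?
█···██?
█···██?
█··★██?
█···██?
██████?
██████?

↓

█···██?
█···██?
█···██?
█··★██?
██████?
██████?
???????

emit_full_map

███████
███████
██···██
██···██
██···██
██···██
██··★██
███████
███████

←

██···██
██···██
██···██
██·★·██
███████
███████
???????

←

?██···█
?██···█
?██···█
?██★··█
?██████
?██████
???????

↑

?██···█
?██···█
?██···█
?██★··█
?██···█
?██████
?██████

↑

?██████
?██···█
?██···█
?██★··█
?██···█
?██···█
?██████

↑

?██████
?██████
?██···█
?██★··█
?██···█
?██···█
?██···█

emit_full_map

███████
███████
██···██
██★··██
██···██
██···██
██···██
███████
███████


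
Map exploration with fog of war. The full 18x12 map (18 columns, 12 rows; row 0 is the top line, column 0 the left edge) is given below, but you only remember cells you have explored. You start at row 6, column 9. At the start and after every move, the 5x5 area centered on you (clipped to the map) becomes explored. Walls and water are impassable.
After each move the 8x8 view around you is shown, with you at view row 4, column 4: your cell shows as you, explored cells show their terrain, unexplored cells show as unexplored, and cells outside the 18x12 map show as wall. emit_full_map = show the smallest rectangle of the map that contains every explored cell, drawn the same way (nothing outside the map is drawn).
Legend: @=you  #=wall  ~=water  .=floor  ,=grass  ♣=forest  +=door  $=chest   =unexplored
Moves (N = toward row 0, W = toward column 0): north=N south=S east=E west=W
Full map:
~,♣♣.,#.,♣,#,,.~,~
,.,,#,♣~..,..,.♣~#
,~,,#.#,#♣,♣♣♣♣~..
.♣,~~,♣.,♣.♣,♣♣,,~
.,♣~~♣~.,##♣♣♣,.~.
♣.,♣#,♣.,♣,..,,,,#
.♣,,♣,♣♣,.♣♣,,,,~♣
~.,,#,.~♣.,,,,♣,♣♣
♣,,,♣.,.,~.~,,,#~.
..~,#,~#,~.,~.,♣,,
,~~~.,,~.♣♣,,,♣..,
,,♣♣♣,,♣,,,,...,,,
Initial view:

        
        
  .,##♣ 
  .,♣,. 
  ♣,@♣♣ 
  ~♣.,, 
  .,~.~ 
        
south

        
  .,##♣ 
  .,♣,. 
  ♣,.♣♣ 
  ~♣@,, 
  .,~.~ 
  #,~., 
        

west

        
   .,##♣
  ♣.,♣,.
  ♣♣,.♣♣
  .~@.,,
  ,.,~.~
  ~#,~.,
        

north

        
        
  ~.,##♣
  ♣.,♣,.
  ♣♣@.♣♣
  .~♣.,,
  ,.,~.~
  ~#,~.,

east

        
        
 ~.,##♣ 
 ♣.,♣,. 
 ♣♣,@♣♣ 
 .~♣.,, 
 ,.,~.~ 
 ~#,~., 

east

        
        
~.,##♣♣ 
♣.,♣,.. 
♣♣,.@♣, 
.~♣.,,, 
,.,~.~, 
~#,~.,  

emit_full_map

~.,##♣♣
♣.,♣,..
♣♣,.@♣,
.~♣.,,,
,.,~.~,
~#,~., 

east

        
        
.,##♣♣♣ 
.,♣,.., 
♣,.♣@,, 
~♣.,,,, 
.,~.~,, 
#,~.,   

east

        
        
,##♣♣♣, 
,♣,..,, 
,.♣♣@,, 
♣.,,,,♣ 
,~.~,,, 
,~.,    

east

        
        
##♣♣♣,. 
♣,..,,, 
.♣♣,@,, 
.,,,,♣, 
~.~,,,# 
~.,     

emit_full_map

~.,##♣♣♣,.
♣.,♣,..,,,
♣♣,.♣♣,@,,
.~♣.,,,,♣,
,.,~.~,,,#
~#,~.,    


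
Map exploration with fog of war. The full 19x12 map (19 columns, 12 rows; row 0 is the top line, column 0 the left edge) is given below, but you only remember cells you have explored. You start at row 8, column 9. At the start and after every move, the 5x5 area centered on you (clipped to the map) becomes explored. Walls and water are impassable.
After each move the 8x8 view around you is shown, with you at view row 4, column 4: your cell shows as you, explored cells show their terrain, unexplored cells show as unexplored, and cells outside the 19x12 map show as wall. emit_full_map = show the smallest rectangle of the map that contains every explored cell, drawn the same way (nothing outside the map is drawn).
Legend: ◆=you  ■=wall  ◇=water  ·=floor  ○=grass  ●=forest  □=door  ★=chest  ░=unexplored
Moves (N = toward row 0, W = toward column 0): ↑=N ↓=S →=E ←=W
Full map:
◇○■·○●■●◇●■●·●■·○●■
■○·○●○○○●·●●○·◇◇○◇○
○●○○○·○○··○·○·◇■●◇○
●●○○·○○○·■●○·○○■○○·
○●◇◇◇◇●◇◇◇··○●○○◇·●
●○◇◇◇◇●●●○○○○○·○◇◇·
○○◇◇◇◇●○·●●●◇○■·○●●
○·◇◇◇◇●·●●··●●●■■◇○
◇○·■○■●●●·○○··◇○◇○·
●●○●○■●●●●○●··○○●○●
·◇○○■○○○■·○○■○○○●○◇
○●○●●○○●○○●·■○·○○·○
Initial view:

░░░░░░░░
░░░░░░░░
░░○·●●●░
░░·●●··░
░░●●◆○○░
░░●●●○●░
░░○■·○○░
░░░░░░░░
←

░░░░░░░░
░░░░░░░░
░░●○·●●●
░░●·●●··
░░●●◆·○○
░░●●●●○●
░░○○■·○○
░░░░░░░░

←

░░░░░░░░
░░░░░░░░
░░◇●○·●●
░░◇●·●●·
░░■●◆●·○
░░■●●●●○
░░○○○■·○
░░░░░░░░

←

░░░░░░░░
░░░░░░░░
░░◇◇●○·●
░░◇◇●·●●
░░○■◆●●·
░░○■●●●●
░░■○○○■·
░░░░░░░░

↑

░░░░░░░░
░░░░░░░░
░░◇◇●●●░
░░◇◇●○·●
░░◇◇◆·●●
░░○■●●●·
░░○■●●●●
░░■○○○■·

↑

░░░░░░░░
░░░░░░░░
░░◇◇●◇◇░
░░◇◇●●●░
░░◇◇◆○·●
░░◇◇●·●●
░░○■●●●·
░░○■●●●●

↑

░░░░░░░░
░░░░░░░░
░░·○○○·░
░░◇◇●◇◇░
░░◇◇◆●●░
░░◇◇●○·●
░░◇◇●·●●
░░○■●●●·

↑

░░░░░░░░
░░░░░░░░
░░○·○○·░
░░·○○○·░
░░◇◇◆◇◇░
░░◇◇●●●░
░░◇◇●○·●
░░◇◇●·●●

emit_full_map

○·○○·░░░
·○○○·░░░
◇◇◆◇◇░░░
◇◇●●●░░░
◇◇●○·●●●
◇◇●·●●··
○■●●●·○○
○■●●●●○●
■○○○■·○○

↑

■■■■■■■■
░░░░░░░░
░░●○○○●░
░░○·○○·░
░░·○◆○·░
░░◇◇●◇◇░
░░◇◇●●●░
░░◇◇●○·●

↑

■■■■■■■■
■■■■■■■■
░░○●■●◇░
░░●○○○●░
░░○·◆○·░
░░·○○○·░
░░◇◇●◇◇░
░░◇◇●●●░

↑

■■■■■■■■
■■■■■■■■
■■■■■■■■
░░○●■●◇░
░░●○◆○●░
░░○·○○·░
░░·○○○·░
░░◇◇●◇◇░

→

■■■■■■■■
■■■■■■■■
■■■■■■■■
░○●■●◇●░
░●○○◆●·░
░○·○○··░
░·○○○·■░
░◇◇●◇◇░░

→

■■■■■■■■
■■■■■■■■
■■■■■■■■
○●■●◇●■░
●○○○◆·●░
○·○○··○░
·○○○·■●░
◇◇●◇◇░░░

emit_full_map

○●■●◇●■░
●○○○◆·●░
○·○○··○░
·○○○·■●░
◇◇●◇◇░░░
◇◇●●●░░░
◇◇●○·●●●
◇◇●·●●··
○■●●●·○○
○■●●●●○●
■○○○■·○○

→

■■■■■■■■
■■■■■■■■
■■■■■■■■
●■●◇●■●░
○○○●◆●●░
·○○··○·░
○○○·■●○░
◇●◇◇░░░░

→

■■■■■■■■
■■■■■■■■
■■■■■■■■
■●◇●■●·░
○○●·◆●○░
○○··○·○░
○○·■●○·░
●◇◇░░░░░

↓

■■■■■■■■
■■■■■■■■
■●◇●■●·░
○○●·●●○░
○○··◆·○░
○○·■●○·░
●◇◇◇··○░
●●●░░░░░

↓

■■■■■■■■
■●◇●■●·░
○○●·●●○░
○○··○·○░
○○·■◆○·░
●◇◇◇··○░
●●●○○○○░
●○·●●●░░

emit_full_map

○●■●◇●■●·
●○○○●·●●○
○·○○··○·○
·○○○·■◆○·
◇◇●◇◇◇··○
◇◇●●●○○○○
◇◇●○·●●●░
◇◇●·●●··░
○■●●●·○○░
○■●●●●○●░
■○○○■·○○░


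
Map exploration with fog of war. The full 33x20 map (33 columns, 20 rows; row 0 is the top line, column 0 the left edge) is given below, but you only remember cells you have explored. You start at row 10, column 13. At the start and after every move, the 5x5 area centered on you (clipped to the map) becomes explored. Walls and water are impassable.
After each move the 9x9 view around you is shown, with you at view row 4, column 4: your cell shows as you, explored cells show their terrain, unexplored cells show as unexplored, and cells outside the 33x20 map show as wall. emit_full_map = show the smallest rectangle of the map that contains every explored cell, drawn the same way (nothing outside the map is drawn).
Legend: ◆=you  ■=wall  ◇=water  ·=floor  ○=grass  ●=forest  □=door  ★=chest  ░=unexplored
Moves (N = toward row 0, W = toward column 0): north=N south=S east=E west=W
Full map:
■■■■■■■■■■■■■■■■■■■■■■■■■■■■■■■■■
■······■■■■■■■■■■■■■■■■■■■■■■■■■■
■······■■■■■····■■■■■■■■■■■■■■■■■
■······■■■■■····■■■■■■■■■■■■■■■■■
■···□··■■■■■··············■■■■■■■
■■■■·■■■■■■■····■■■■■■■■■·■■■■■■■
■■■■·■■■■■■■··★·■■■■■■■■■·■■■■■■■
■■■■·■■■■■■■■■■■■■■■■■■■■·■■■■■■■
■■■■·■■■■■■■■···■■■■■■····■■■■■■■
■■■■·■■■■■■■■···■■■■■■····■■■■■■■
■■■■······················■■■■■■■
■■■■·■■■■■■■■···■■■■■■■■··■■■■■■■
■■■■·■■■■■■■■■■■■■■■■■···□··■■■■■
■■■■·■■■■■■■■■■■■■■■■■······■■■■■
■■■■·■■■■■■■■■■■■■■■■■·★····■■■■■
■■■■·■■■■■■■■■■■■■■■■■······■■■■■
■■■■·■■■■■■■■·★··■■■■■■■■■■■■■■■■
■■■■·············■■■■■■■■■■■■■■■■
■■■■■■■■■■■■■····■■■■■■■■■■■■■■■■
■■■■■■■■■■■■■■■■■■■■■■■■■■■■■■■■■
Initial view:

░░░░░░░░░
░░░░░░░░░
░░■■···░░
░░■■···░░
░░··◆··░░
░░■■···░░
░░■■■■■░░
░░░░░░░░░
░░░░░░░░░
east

░░░░░░░░░
░░░░░░░░░
░■■···■░░
░■■···■░░
░···◆··░░
░■■···■░░
░■■■■■■░░
░░░░░░░░░
░░░░░░░░░

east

░░░░░░░░░
░░░░░░░░░
■■···■■░░
■■···■■░░
····◆··░░
■■···■■░░
■■■■■■■░░
░░░░░░░░░
░░░░░░░░░

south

░░░░░░░░░
■■···■■░░
■■···■■░░
·······░░
■■··◆■■░░
■■■■■■■░░
░░■■■■■░░
░░░░░░░░░
░░░░░░░░░

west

░░░░░░░░░
░■■···■■░
░■■···■■░
░·······░
░■■·◆·■■░
░■■■■■■■░
░░■■■■■■░
░░░░░░░░░
░░░░░░░░░

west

░░░░░░░░░
░░■■···■■
░░■■···■■
░░·······
░░■■◆··■■
░░■■■■■■■
░░■■■■■■■
░░░░░░░░░
░░░░░░░░░

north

░░░░░░░░░
░░░░░░░░░
░░■■···■■
░░■■···■■
░░··◆····
░░■■···■■
░░■■■■■■■
░░■■■■■■■
░░░░░░░░░

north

░░░░░░░░░
░░░░░░░░░
░░■■■■■░░
░░■■···■■
░░■■◆··■■
░░·······
░░■■···■■
░░■■■■■■■
░░■■■■■■■

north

░░░░░░░░░
░░░░░░░░░
░░■··★·░░
░░■■■■■░░
░░■■◆··■■
░░■■···■■
░░·······
░░■■···■■
░░■■■■■■■

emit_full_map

■··★·░░
■■■■■░░
■■◆··■■
■■···■■
·······
■■···■■
■■■■■■■
■■■■■■■

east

░░░░░░░░░
░░░░░░░░░
░■··★·■░░
░■■■■■■░░
░■■·◆·■■░
░■■···■■░
░·······░
░■■···■■░
░■■■■■■■░

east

░░░░░░░░░
░░░░░░░░░
■··★·■■░░
■■■■■■■░░
■■··◆■■░░
■■···■■░░
·······░░
■■···■■░░
■■■■■■■░░

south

░░░░░░░░░
■··★·■■░░
■■■■■■■░░
■■···■■░░
■■··◆■■░░
·······░░
■■···■■░░
■■■■■■■░░
■■■■■■■░░

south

■··★·■■░░
■■■■■■■░░
■■···■■░░
■■···■■░░
····◆··░░
■■···■■░░
■■■■■■■░░
■■■■■■■░░
░░░░░░░░░

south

■■■■■■■░░
■■···■■░░
■■···■■░░
·······░░
■■··◆■■░░
■■■■■■■░░
■■■■■■■░░
░░░░░░░░░
░░░░░░░░░

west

░■■■■■■■░
░■■···■■░
░■■···■■░
░·······░
░■■·◆·■■░
░■■■■■■■░
░■■■■■■■░
░░░░░░░░░
░░░░░░░░░

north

░■··★·■■░
░■■■■■■■░
░■■···■■░
░■■···■■░
░···◆···░
░■■···■■░
░■■■■■■■░
░■■■■■■■░
░░░░░░░░░

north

░░░░░░░░░
░■··★·■■░
░■■■■■■■░
░■■···■■░
░■■·◆·■■░
░·······░
░■■···■■░
░■■■■■■■░
░■■■■■■■░

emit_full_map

■··★·■■
■■■■■■■
■■···■■
■■·◆·■■
·······
■■···■■
■■■■■■■
■■■■■■■

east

░░░░░░░░░
■··★·■■░░
■■■■■■■░░
■■···■■░░
■■··◆■■░░
·······░░
■■···■■░░
■■■■■■■░░
■■■■■■■░░

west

░░░░░░░░░
░■··★·■■░
░■■■■■■■░
░■■···■■░
░■■·◆·■■░
░·······░
░■■···■■░
░■■■■■■■░
░■■■■■■■░

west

░░░░░░░░░
░░■··★·■■
░░■■■■■■■
░░■■···■■
░░■■◆··■■
░░·······
░░■■···■■
░░■■■■■■■
░░■■■■■■■

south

░░■··★·■■
░░■■■■■■■
░░■■···■■
░░■■···■■
░░··◆····
░░■■···■■
░░■■■■■■■
░░■■■■■■■
░░░░░░░░░

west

░░░■··★·■
░░░■■■■■■
░░■■■···■
░░■■■···■
░░··◆····
░░■■■···■
░░■■■■■■■
░░░■■■■■■
░░░░░░░░░

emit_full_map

░■··★·■■
░■■■■■■■
■■■···■■
■■■···■■
··◆·····
■■■···■■
■■■■■■■■
░■■■■■■■

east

░░■··★·■■
░░■■■■■■■
░■■■···■■
░■■■···■■
░···◆····
░■■■···■■
░■■■■■■■■
░░■■■■■■■
░░░░░░░░░

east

░■··★·■■░
░■■■■■■■░
■■■···■■░
■■■···■■░
····◆···░
■■■···■■░
■■■■■■■■░
░■■■■■■■░
░░░░░░░░░

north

░░░░░░░░░
░■··★·■■░
░■■■■■■■░
■■■···■■░
■■■·◆·■■░
········░
■■■···■■░
■■■■■■■■░
░■■■■■■■░

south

░■··★·■■░
░■■■■■■■░
■■■···■■░
■■■···■■░
····◆···░
■■■···■■░
■■■■■■■■░
░■■■■■■■░
░░░░░░░░░

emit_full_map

░■··★·■■
░■■■■■■■
■■■···■■
■■■···■■
····◆···
■■■···■■
■■■■■■■■
░■■■■■■■

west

░░■··★·■■
░░■■■■■■■
░■■■···■■
░■■■···■■
░···◆····
░■■■···■■
░■■■■■■■■
░░■■■■■■■
░░░░░░░░░

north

░░░░░░░░░
░░■··★·■■
░░■■■■■■■
░■■■···■■
░■■■◆··■■
░········
░■■■···■■
░■■■■■■■■
░░■■■■■■■


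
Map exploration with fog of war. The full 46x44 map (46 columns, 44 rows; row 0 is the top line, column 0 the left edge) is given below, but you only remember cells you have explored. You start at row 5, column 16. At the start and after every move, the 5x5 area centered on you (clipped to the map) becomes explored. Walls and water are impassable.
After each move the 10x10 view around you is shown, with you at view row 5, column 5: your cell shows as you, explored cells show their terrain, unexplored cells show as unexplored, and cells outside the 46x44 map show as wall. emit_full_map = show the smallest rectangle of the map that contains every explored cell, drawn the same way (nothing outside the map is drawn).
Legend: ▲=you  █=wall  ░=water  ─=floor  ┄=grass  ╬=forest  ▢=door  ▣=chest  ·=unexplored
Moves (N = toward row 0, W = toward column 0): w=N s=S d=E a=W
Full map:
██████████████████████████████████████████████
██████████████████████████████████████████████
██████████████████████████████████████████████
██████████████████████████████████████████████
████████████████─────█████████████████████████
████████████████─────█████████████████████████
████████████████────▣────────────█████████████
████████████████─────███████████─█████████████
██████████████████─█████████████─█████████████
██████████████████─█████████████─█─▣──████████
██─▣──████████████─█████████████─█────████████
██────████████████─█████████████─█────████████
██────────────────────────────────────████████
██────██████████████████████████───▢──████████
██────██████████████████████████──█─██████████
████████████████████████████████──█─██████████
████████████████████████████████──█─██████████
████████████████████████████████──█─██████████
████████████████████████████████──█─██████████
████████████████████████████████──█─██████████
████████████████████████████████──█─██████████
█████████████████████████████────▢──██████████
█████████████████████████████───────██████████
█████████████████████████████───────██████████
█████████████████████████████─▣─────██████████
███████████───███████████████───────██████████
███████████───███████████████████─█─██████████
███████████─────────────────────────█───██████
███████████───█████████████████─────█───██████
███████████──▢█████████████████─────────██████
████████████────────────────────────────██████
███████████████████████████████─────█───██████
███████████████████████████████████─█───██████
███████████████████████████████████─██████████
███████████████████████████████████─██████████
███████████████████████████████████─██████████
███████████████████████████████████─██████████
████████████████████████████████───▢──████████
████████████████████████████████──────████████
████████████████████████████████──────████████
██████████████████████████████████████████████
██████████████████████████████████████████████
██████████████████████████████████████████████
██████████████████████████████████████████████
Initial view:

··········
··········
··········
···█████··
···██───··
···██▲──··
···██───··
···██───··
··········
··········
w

██████████
··········
··········
···█████··
···█████··
···██▲──··
···██───··
···██───··
···██───··
··········

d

██████████
··········
··········
··██████··
··██████··
··██─▲──··
··██────··
··██────··
··██───···
··········

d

██████████
··········
··········
·███████··
·███████··
·██──▲──··
·██─────··
·██────▣··
·██───····
··········

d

██████████
··········
··········
████████··
████████··
██───▲─█··
██─────█··
██────▣─··
██───·····
··········

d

██████████
··········
··········
████████··
████████··
█────▲██··
█─────██··
█────▣──··
█───······
··········

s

··········
··········
████████··
████████··
█─────██··
█────▲██··
█────▣──··
█─────██··
··········
··········

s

··········
████████··
████████··
█─────██··
█─────██··
█────▲──··
█─────██··
···─████··
··········
··········

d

··········
███████···
███████···
─────███··
─────███··
────▣▲──··
─────███··
··─█████··
··········
··········

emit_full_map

█████████·
█████████·
██─────███
██─────███
██────▣▲──
██─────███
····─█████

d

··········
██████····
██████····
────████··
────████··
───▣─▲──··
────████··
·─██████··
··········
··········

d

··········
█████·····
█████·····
───█████··
───█████··
──▣──▲──··
───█████··
─███████··
··········
··········

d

··········
████······
████······
──██████··
──██████··
─▣───▲──··
──██████··
████████··
··········
··········

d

··········
███·······
███·······
─███████··
─███████··
▣────▲──··
─███████··
████████··
··········
··········

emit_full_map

█████████·····
█████████·····
██─────███████
██─────███████
██────▣────▲──
██─────███████
····─█████████

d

··········
██········
██········
████████··
████████··
─────▲──··
████████··
████████··
··········
··········

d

··········
█·········
█·········
████████··
████████··
─────▲──··
████████··
████████··
··········
··········

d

··········
··········
··········
████████··
████████··
─────▲──··
████████··
████████··
··········
··········

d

··········
··········
··········
████████··
████████··
─────▲──··
████████··
████████··
··········
··········

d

··········
··········
··········
████████··
████████··
─────▲──··
███████─··
███████─··
··········
··········

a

··········
··········
··········
█████████·
█████████·
─────▲───·
████████─·
████████─·
··········
··········

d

··········
··········
··········
████████··
████████··
─────▲──··
███████─··
███████─··
··········
··········

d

··········
··········
··········
████████··
████████··
─────▲─█··
██████─█··
██████─█··
··········
··········

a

··········
··········
··········
█████████·
█████████·
─────▲──█·
███████─█·
███████─█·
··········
··········

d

··········
··········
··········
████████··
████████··
─────▲─█··
██████─█··
██████─█··
··········
··········

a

··········
··········
··········
█████████·
█████████·
─────▲──█·
███████─█·
███████─█·
··········
··········

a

··········
··········
··········
██████████
██████████
─────▲───█
████████─█
████████─█
··········
··········
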